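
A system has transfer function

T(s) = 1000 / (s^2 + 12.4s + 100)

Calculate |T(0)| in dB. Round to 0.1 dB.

20.0 dB

T(0) = 1000 / 100 = 10
20 log₁₀(10) ≈ 20.00 dB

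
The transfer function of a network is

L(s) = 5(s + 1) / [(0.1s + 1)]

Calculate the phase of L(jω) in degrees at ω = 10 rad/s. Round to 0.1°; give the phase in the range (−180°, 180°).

At ω = 10 rad/s:
zero (1 + j10·1) = 1 + j10 → |·| ≈ 10.05, ∠ ≈ 84.29°
pole (1 + j10·0.1) = 1 + j1 → |·| ≈ 1.4142, ∠ ≈ 45.00°
∠L = (84.29°) − (45.00°) = 39.29°

39.3°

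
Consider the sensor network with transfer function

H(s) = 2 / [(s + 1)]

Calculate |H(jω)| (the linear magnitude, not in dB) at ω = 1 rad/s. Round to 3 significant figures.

1.41

At ω = 1 rad/s:
pole (1 + j1·1) = 1 + j1 → |·| ≈ 1.4142, ∠ ≈ 45.00°
|H| = 2 · 1 / (1.4142) ≈ 1.4142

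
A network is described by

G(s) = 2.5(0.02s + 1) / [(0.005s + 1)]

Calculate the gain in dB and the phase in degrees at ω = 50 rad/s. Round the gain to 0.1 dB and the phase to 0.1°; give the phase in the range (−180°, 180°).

At ω = 50 rad/s:
zero (1 + j50·0.02) = 1 + j1 → |·| ≈ 1.4142, ∠ ≈ 45.00°
pole (1 + j50·0.005) = 1 + j0.25 → |·| ≈ 1.0308, ∠ ≈ 14.04°
|G| = 2.5 · 1.4142 / (1.0308) ≈ 3.4299
Gain = 20 log₁₀(3.4299) ≈ 10.71 dB
∠G = (45.00°) − (14.04°) = 30.96°

10.7 dB, 31.0°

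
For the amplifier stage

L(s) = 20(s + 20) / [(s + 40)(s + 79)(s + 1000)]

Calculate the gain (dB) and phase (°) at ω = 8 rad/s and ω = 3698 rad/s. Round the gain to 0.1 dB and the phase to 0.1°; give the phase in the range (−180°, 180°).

At s = jω = j8:
zero (s+20): 20 + j8 → |·| = √(20²+8²) = √464 ≈ 21.541, ∠ = arctan(8/20) ≈ 21.80°
pole (s+40): 40 + j8 → |·| = √(40²+8²) = √1664 ≈ 40.792, ∠ = arctan(8/40) ≈ 11.31°
pole (s+79): 79 + j8 → |·| = √(79²+8²) = √6305 ≈ 79.404, ∠ = arctan(8/79) ≈ 5.78°
pole (s+1000): 1000 + j8 → |·| = √(1000²+8²) = √1000064 ≈ 1000, ∠ = arctan(8/1000) ≈ 0.46°
|L| = 20 · 21.541 / 3.239e+06 ≈ 0.00013301
Gain = 20 log₁₀(0.00013301) ≈ -77.52 dB
∠L = 21.80° − 17.55° = 4.25°

At s = jω = j3698:
zero (s+20): 20 + j3698 → |·| = √(20²+3698²) = √13675604 ≈ 3698.1, ∠ = arctan(3698/20) ≈ 89.69°
pole (s+40): 40 + j3698 → |·| = √(40²+3698²) = √13676804 ≈ 3698.2, ∠ = arctan(3698/40) ≈ 89.38°
pole (s+79): 79 + j3698 → |·| = √(79²+3698²) = √13681445 ≈ 3698.8, ∠ = arctan(3698/79) ≈ 88.78°
pole (s+1000): 1000 + j3698 → |·| = √(1000²+3698²) = √14675204 ≈ 3830.8, ∠ = arctan(3698/1000) ≈ 74.87°
|L| = 20 · 3698.1 / 5.2401e+10 ≈ 1.4115e-06
Gain = 20 log₁₀(1.4115e-06) ≈ -117.01 dB
∠L = 89.69° − 253.03° = -163.34°

ω = 8: -77.5 dB, 4.3°; ω = 3698: -117.0 dB, -163.3°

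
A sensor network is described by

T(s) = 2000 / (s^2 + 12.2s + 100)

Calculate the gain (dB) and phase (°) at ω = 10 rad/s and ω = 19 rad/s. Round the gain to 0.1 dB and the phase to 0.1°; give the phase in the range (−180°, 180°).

ω = 10: 24.3 dB, -90.0°; ω = 19: 15.2 dB, -138.4°

At s = jω = j10:
quadratic: (j10)² + 12.2·j10 + 100 = 0 + j122 → |·| ≈ 122, ∠ ≈ 90.00°
|T| = 2000 / 122 ≈ 16.393
Gain = 20 log₁₀(16.393) ≈ 24.29 dB
∠T = 0.00° − 90.00° = -90.00°

At s = jω = j19:
quadratic: (j19)² + 12.2·j19 + 100 = -261 + j231.8 → |·| ≈ 349.07, ∠ ≈ 138.39°
|T| = 2000 / 349.07 ≈ 5.7295
Gain = 20 log₁₀(5.7295) ≈ 15.16 dB
∠T = 0.00° − 138.39° = -138.39°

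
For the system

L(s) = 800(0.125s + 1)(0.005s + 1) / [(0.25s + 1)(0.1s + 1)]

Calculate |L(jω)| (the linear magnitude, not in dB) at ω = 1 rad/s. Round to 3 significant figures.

At ω = 1 rad/s:
zero (1 + j1·0.125) = 1 + j0.125 → |·| ≈ 1.0078, ∠ ≈ 7.13°
zero (1 + j1·0.005) = 1 + j0.005 → |·| ≈ 1, ∠ ≈ 0.29°
pole (1 + j1·0.25) = 1 + j0.25 → |·| ≈ 1.0308, ∠ ≈ 14.04°
pole (1 + j1·0.1) = 1 + j0.1 → |·| ≈ 1.005, ∠ ≈ 5.71°
|L| = 800 · 1.0078 · 1 / (1.0308 · 1.005) ≈ 778.26

778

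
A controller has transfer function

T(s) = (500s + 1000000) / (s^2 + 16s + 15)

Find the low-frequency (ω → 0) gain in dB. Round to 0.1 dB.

T(0) = 1000000 / 15 ≈ 66667
20 log₁₀(66667) ≈ 96.48 dB

96.5 dB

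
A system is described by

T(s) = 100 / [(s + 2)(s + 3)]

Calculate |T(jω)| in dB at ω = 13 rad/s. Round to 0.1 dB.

-4.9 dB

At s = jω = j13:
pole (s+2): 2 + j13 → |·| = √(2²+13²) = √173 ≈ 13.153, ∠ = arctan(13/2) ≈ 81.25°
pole (s+3): 3 + j13 → |·| = √(3²+13²) = √178 ≈ 13.342, ∠ = arctan(13/3) ≈ 77.01°
|T| = 100 / 175.49 ≈ 0.56983
Gain = 20 log₁₀(0.56983) ≈ -4.89 dB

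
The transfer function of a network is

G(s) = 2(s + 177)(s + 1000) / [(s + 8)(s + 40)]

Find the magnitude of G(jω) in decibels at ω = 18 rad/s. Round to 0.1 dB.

At s = jω = j18:
zero (s+177): 177 + j18 → |·| = √(177²+18²) = √31653 ≈ 177.91, ∠ = arctan(18/177) ≈ 5.81°
zero (s+1000): 1000 + j18 → |·| = √(1000²+18²) = √1000324 ≈ 1000.2, ∠ = arctan(18/1000) ≈ 1.03°
pole (s+8): 8 + j18 → |·| = √(8²+18²) = √388 ≈ 19.698, ∠ = arctan(18/8) ≈ 66.04°
pole (s+40): 40 + j18 → |·| = √(40²+18²) = √1924 ≈ 43.863, ∠ = arctan(18/40) ≈ 24.23°
|G| = 2 · 1.7795e+05 / 864.01 ≈ 411.92
Gain = 20 log₁₀(411.92) ≈ 52.30 dB

52.3 dB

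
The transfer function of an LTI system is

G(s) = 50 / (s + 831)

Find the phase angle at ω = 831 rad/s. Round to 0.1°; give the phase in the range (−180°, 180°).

Substitute s = j831:
Numerator: 50 = 50 + j0
Denominator: (j831) + 831 = 831 + j831
|N| = √(50² + 0²) ≈ 50, ∠N ≈ 0.00°
|D| = √(831² + 831²) ≈ 1175.2, ∠D ≈ 45.00°
∠G = 0.00° − 45.00° = -45.00°

-45.0°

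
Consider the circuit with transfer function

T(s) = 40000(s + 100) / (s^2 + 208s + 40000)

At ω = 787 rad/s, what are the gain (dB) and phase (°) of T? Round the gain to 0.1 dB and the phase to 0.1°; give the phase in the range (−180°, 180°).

At s = jω = j787:
zero (s+100): 100 + j787 → |·| = √(100²+787²) = √629369 ≈ 793.33, ∠ = arctan(787/100) ≈ 82.76°
quadratic: (j787)² + 208·j787 + 40000 = -579369 + j163696 → |·| ≈ 6.0205e+05, ∠ ≈ 164.22°
|T| = 40000 · 793.33 / 6.0205e+05 ≈ 52.709
Gain = 20 log₁₀(52.709) ≈ 34.44 dB
∠T = 82.76° − 164.22° = -81.46°

34.4 dB, -81.5°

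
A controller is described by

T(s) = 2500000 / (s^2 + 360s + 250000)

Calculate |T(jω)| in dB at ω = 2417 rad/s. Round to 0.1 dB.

At s = jω = j2417:
quadratic: (j2417)² + 360·j2417 + 250000 = -5591889 + j870120 → |·| ≈ 5.6592e+06, ∠ ≈ 171.16°
|T| = 2500000 / 5.6592e+06 ≈ 0.44176
Gain = 20 log₁₀(0.44176) ≈ -7.10 dB

-7.1 dB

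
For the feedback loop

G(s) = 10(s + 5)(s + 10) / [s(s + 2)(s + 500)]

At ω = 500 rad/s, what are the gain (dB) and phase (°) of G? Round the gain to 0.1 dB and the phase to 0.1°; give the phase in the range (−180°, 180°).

-37.0 dB, -46.5°

At s = jω = j500:
zero (s+5): 5 + j500 → |·| = √(5²+500²) = √250025 ≈ 500.02, ∠ = arctan(500/5) ≈ 89.43°
zero (s+10): 10 + j500 → |·| = √(10²+500²) = √250100 ≈ 500.1, ∠ = arctan(500/10) ≈ 88.85°
pole (s+2): 2 + j500 → |·| = √(2²+500²) = √250004 ≈ 500, ∠ = arctan(500/2) ≈ 89.77°
pole (s+500): 500 + j500 → |·| = √(500²+500²) = √500000 ≈ 707.11, ∠ = arctan(500/500) ≈ 45.00°
pole at origin: |s| = 500, ∠ = 90.00° (in denominator)
|G| = 10 · 2.5006e+05 / 1.7678e+08 ≈ 0.014145
Gain = 20 log₁₀(0.014145) ≈ -36.99 dB
∠G = 178.28° − 224.77° = -46.49°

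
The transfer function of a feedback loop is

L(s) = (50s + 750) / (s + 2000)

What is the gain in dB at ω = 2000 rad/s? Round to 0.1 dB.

31.0 dB

Substitute s = j2000:
Numerator: 50(j2000) + 750 = 750 + j100000
Denominator: (j2000) + 2000 = 2000 + j2000
|N| = √(750² + 100000²) ≈ 1e+05, ∠N ≈ 89.57°
|D| = √(2000² + 2000²) ≈ 2828.4, ∠D ≈ 45.00°
|L| = 1e+05 / 2828.4 ≈ 35.356
Gain = 20 log₁₀(35.356) ≈ 30.97 dB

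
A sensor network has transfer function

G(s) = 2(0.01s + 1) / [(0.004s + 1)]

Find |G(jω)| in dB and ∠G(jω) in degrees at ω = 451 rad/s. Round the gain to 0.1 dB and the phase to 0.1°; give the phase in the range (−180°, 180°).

At ω = 451 rad/s:
zero (1 + j451·0.01) = 1 + j4.51 → |·| ≈ 4.6195, ∠ ≈ 77.50°
pole (1 + j451·0.004) = 1 + j1.804 → |·| ≈ 2.0626, ∠ ≈ 61.00°
|G| = 2 · 4.6195 / (2.0626) ≈ 4.4793
Gain = 20 log₁₀(4.4793) ≈ 13.02 dB
∠G = (77.50°) − (61.00°) = 16.50°

13.0 dB, 16.5°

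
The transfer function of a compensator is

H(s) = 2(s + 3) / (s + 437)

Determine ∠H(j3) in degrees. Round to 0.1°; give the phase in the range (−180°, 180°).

44.6°

At s = jω = j3:
zero (s+3): 3 + j3 → |·| = √(3²+3²) = √18 ≈ 4.2426, ∠ = arctan(3/3) ≈ 45.00°
pole (s+437): 437 + j3 → |·| = √(437²+3²) = √190978 ≈ 437.01, ∠ = arctan(3/437) ≈ 0.39°
∠H = 45.00° − 0.39° = 44.61°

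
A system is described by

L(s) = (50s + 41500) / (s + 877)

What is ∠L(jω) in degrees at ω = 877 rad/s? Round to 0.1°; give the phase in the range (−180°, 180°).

1.6°

Substitute s = j877:
Numerator: 50(j877) + 41500 = 41500 + j43850
Denominator: (j877) + 877 = 877 + j877
|N| = √(41500² + 43850²) ≈ 60374, ∠N ≈ 46.58°
|D| = √(877² + 877²) ≈ 1240.3, ∠D ≈ 45.00°
∠L = 46.58° − 45.00° = 1.58°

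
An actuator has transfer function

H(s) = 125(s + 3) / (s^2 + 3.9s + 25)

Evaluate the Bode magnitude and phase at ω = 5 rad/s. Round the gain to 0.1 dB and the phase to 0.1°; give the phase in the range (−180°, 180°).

31.5 dB, -31.0°

At s = jω = j5:
zero (s+3): 3 + j5 → |·| = √(3²+5²) = √34 ≈ 5.831, ∠ = arctan(5/3) ≈ 59.04°
quadratic: (j5)² + 3.9·j5 + 25 = 0 + j19.5 → |·| ≈ 19.5, ∠ ≈ 90.00°
|H| = 125 · 5.831 / 19.5 ≈ 37.378
Gain = 20 log₁₀(37.378) ≈ 31.45 dB
∠H = 59.04° − 90.00° = -30.96°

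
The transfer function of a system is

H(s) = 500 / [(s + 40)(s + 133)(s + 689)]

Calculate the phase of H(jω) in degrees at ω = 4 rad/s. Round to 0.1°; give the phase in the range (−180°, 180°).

At s = jω = j4:
pole (s+40): 40 + j4 → |·| = √(40²+4²) = √1616 ≈ 40.2, ∠ = arctan(4/40) ≈ 5.71°
pole (s+133): 133 + j4 → |·| = √(133²+4²) = √17705 ≈ 133.06, ∠ = arctan(4/133) ≈ 1.72°
pole (s+689): 689 + j4 → |·| = √(689²+4²) = √474737 ≈ 689.01, ∠ = arctan(4/689) ≈ 0.33°
∠H = 0.00° − 7.76° = -7.76°

-7.8°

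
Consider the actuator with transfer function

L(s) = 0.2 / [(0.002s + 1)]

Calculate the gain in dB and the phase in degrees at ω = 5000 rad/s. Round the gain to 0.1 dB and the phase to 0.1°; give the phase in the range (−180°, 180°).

-34.0 dB, -84.3°

At ω = 5000 rad/s:
pole (1 + j5000·0.002) = 1 + j10 → |·| ≈ 10.05, ∠ ≈ 84.29°
|L| = 0.2 · 1 / (10.05) ≈ 0.0199
Gain = 20 log₁₀(0.0199) ≈ -34.02 dB
∠L = (0°) − (84.29°) = -84.29°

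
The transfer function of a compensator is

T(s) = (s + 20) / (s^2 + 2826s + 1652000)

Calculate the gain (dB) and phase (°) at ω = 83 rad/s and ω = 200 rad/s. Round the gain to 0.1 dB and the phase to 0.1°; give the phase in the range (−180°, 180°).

Substitute s = j83:
Numerator: (j83) + 20 = 20 + j83
Denominator: (j83)^2 + 2826(j83) + 1652000 = 1645111 + j234558
|N| = √(20² + 83²) ≈ 85.376, ∠N ≈ 76.45°
|D| = √(1645111² + 234558²) ≈ 1.6617e+06, ∠D ≈ 8.11°
|T| = 85.376 / 1.6617e+06 ≈ 5.1379e-05
Gain = 20 log₁₀(5.1379e-05) ≈ -85.78 dB
∠T = 76.45° − 8.11° = 68.34°

Substitute s = j200:
Numerator: (j200) + 20 = 20 + j200
Denominator: (j200)^2 + 2826(j200) + 1652000 = 1612000 + j565200
|N| = √(20² + 200²) ≈ 201, ∠N ≈ 84.29°
|D| = √(1612000² + 565200²) ≈ 1.7082e+06, ∠D ≈ 19.32°
|T| = 201 / 1.7082e+06 ≈ 0.00011767
Gain = 20 log₁₀(0.00011767) ≈ -78.59 dB
∠T = 84.29° − 19.32° = 64.97°

ω = 83: -85.8 dB, 68.3°; ω = 200: -78.6 dB, 65.0°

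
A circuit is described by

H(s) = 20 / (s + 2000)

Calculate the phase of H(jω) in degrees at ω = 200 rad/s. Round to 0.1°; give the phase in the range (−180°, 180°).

Substitute s = j200:
Numerator: 20 = 20 + j0
Denominator: (j200) + 2000 = 2000 + j200
|N| = √(20² + 0²) ≈ 20, ∠N ≈ 0.00°
|D| = √(2000² + 200²) ≈ 2010, ∠D ≈ 5.71°
∠H = 0.00° − 5.71° = -5.71°

-5.7°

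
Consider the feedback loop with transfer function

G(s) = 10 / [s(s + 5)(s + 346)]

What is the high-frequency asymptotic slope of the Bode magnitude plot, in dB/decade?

-60 dB/decade

Each pole contributes −20 dB/decade at high frequency; each zero contributes +20 dB/decade.
Net: 0 zero(s) − 3 pole(s) → -60 dB/decade.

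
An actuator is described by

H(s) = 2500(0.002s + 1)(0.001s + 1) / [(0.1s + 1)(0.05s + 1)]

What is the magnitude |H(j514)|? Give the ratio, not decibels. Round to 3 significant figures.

3.05

At ω = 514 rad/s:
zero (1 + j514·0.002) = 1 + j1.028 → |·| ≈ 1.4341, ∠ ≈ 45.79°
zero (1 + j514·0.001) = 1 + j0.514 → |·| ≈ 1.1244, ∠ ≈ 27.20°
pole (1 + j514·0.1) = 1 + j51.4 → |·| ≈ 51.41, ∠ ≈ 88.89°
pole (1 + j514·0.05) = 1 + j25.7 → |·| ≈ 25.719, ∠ ≈ 87.77°
|H| = 2500 · 1.4341 · 1.1244 / (51.41 · 25.719) ≈ 3.0489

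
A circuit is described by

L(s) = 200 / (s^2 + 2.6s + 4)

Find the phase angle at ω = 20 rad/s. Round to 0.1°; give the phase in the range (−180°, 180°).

At s = jω = j20:
quadratic: (j20)² + 2.6·j20 + 4 = -396 + j52 → |·| ≈ 399.4, ∠ ≈ 172.52°
∠L = 0.00° − 172.52° = -172.52°

-172.5°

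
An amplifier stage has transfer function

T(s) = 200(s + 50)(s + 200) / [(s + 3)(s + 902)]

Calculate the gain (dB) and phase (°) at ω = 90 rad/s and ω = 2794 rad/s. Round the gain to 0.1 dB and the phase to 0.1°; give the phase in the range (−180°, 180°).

ω = 90: 34.9 dB, -8.6°; ω = 2794: 45.6 dB, 12.8°

At s = jω = j90:
zero (s+50): 50 + j90 → |·| = √(50²+90²) = √10600 ≈ 102.96, ∠ = arctan(90/50) ≈ 60.95°
zero (s+200): 200 + j90 → |·| = √(200²+90²) = √48100 ≈ 219.32, ∠ = arctan(90/200) ≈ 24.23°
pole (s+3): 3 + j90 → |·| = √(3²+90²) = √8109 ≈ 90.05, ∠ = arctan(90/3) ≈ 88.09°
pole (s+902): 902 + j90 → |·| = √(902²+90²) = √821704 ≈ 906.48, ∠ = arctan(90/902) ≈ 5.70°
|T| = 200 · 22581 / 81629 ≈ 55.326
Gain = 20 log₁₀(55.326) ≈ 34.86 dB
∠T = 85.18° − 93.79° = -8.61°

At s = jω = j2794:
zero (s+50): 50 + j2794 → |·| = √(50²+2794²) = √7808936 ≈ 2794.4, ∠ = arctan(2794/50) ≈ 88.97°
zero (s+200): 200 + j2794 → |·| = √(200²+2794²) = √7846436 ≈ 2801.1, ∠ = arctan(2794/200) ≈ 85.91°
pole (s+3): 3 + j2794 → |·| = √(3²+2794²) = √7806445 ≈ 2794, ∠ = arctan(2794/3) ≈ 89.94°
pole (s+902): 902 + j2794 → |·| = √(902²+2794²) = √8620040 ≈ 2936, ∠ = arctan(2794/902) ≈ 72.11°
|T| = 200 · 7.8274e+06 / 8.2032e+06 ≈ 190.84
Gain = 20 log₁₀(190.84) ≈ 45.61 dB
∠T = 174.88° − 162.05° = 12.83°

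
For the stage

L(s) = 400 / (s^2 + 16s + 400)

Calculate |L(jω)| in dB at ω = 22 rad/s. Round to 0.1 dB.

At s = jω = j22:
quadratic: (j22)² + 16·j22 + 400 = -84 + j352 → |·| ≈ 361.88, ∠ ≈ 103.42°
|L| = 400 / 361.88 ≈ 1.1053
Gain = 20 log₁₀(1.1053) ≈ 0.87 dB

0.9 dB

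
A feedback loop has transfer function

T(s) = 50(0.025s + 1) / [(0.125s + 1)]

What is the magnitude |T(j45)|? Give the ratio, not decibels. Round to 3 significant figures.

At ω = 45 rad/s:
zero (1 + j45·0.025) = 1 + j1.125 → |·| ≈ 1.5052, ∠ ≈ 48.37°
pole (1 + j45·0.125) = 1 + j5.625 → |·| ≈ 5.7132, ∠ ≈ 79.92°
|T| = 50 · 1.5052 / (5.7132) ≈ 13.173

13.2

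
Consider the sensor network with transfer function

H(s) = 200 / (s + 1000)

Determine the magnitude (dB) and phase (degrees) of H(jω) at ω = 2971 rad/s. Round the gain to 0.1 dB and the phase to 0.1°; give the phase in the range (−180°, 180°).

-23.9 dB, -71.4°

Substitute s = j2971:
Numerator: 200 = 200 + j0
Denominator: (j2971) + 1000 = 1000 + j2971
|N| = √(200² + 0²) ≈ 200, ∠N ≈ 0.00°
|D| = √(1000² + 2971²) ≈ 3134.8, ∠D ≈ 71.40°
|H| = 200 / 3134.8 ≈ 0.0638
Gain = 20 log₁₀(0.0638) ≈ -23.90 dB
∠H = 0.00° − 71.40° = -71.40°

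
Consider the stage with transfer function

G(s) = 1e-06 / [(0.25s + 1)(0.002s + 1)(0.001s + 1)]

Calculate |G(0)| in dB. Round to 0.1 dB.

G(0) = 1e-06 · 1 / 1 = 1e-06
20 log₁₀(1e-06) ≈ -120.00 dB

-120.0 dB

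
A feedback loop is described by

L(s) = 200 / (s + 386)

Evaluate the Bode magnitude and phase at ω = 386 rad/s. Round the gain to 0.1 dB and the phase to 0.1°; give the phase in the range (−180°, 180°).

-8.7 dB, -45.0°

Substitute s = j386:
Numerator: 200 = 200 + j0
Denominator: (j386) + 386 = 386 + j386
|N| = √(200² + 0²) ≈ 200, ∠N ≈ 0.00°
|D| = √(386² + 386²) ≈ 545.89, ∠D ≈ 45.00°
|L| = 200 / 545.89 ≈ 0.36637
Gain = 20 log₁₀(0.36637) ≈ -8.72 dB
∠L = 0.00° − 45.00° = -45.00°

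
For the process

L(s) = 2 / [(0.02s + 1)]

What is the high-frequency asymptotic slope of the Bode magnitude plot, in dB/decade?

-20 dB/decade

Each pole contributes −20 dB/decade at high frequency; each zero contributes +20 dB/decade.
Net: 0 zero(s) − 1 pole(s) → -20 dB/decade.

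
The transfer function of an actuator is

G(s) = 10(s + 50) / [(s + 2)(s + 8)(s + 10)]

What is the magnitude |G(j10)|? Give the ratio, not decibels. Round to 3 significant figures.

At s = jω = j10:
zero (s+50): 50 + j10 → |·| = √(50²+10²) = √2600 ≈ 50.99, ∠ = arctan(10/50) ≈ 11.31°
pole (s+2): 2 + j10 → |·| = √(2²+10²) = √104 ≈ 10.198, ∠ = arctan(10/2) ≈ 78.69°
pole (s+8): 8 + j10 → |·| = √(8²+10²) = √164 ≈ 12.806, ∠ = arctan(10/8) ≈ 51.34°
pole (s+10): 10 + j10 → |·| = √(10²+10²) = √200 ≈ 14.142, ∠ = arctan(10/10) ≈ 45.00°
|G| = 10 · 50.99 / 1846.9 ≈ 0.27608

0.276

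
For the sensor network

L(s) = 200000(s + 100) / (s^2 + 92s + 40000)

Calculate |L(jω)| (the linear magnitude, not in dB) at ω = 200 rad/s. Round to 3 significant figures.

2.43e+03

At s = jω = j200:
zero (s+100): 100 + j200 → |·| = √(100²+200²) = √50000 ≈ 223.61, ∠ = arctan(200/100) ≈ 63.43°
quadratic: (j200)² + 92·j200 + 40000 = 0 + j18400 → |·| ≈ 18400, ∠ ≈ 90.00°
|L| = 200000 · 223.61 / 18400 ≈ 2430.5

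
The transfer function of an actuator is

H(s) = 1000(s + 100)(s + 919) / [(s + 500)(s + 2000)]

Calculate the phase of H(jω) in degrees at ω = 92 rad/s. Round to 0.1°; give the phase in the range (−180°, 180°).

At s = jω = j92:
zero (s+100): 100 + j92 → |·| = √(100²+92²) = √18464 ≈ 135.88, ∠ = arctan(92/100) ≈ 42.61°
zero (s+919): 919 + j92 → |·| = √(919²+92²) = √853025 ≈ 923.59, ∠ = arctan(92/919) ≈ 5.72°
pole (s+500): 500 + j92 → |·| = √(500²+92²) = √258464 ≈ 508.39, ∠ = arctan(92/500) ≈ 10.43°
pole (s+2000): 2000 + j92 → |·| = √(2000²+92²) = √4008464 ≈ 2002.1, ∠ = arctan(92/2000) ≈ 2.63°
∠H = 48.33° − 13.06° = 35.27°

35.3°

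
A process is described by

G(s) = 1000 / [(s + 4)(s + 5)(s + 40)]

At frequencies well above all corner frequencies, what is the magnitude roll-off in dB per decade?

Each pole contributes −20 dB/decade at high frequency; each zero contributes +20 dB/decade.
Net: 0 zero(s) − 3 pole(s) → -60 dB/decade.

-60 dB/decade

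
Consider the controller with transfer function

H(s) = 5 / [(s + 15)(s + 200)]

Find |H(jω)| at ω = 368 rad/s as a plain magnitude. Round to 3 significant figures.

At s = jω = j368:
pole (s+15): 15 + j368 → |·| = √(15²+368²) = √135649 ≈ 368.31, ∠ = arctan(368/15) ≈ 87.67°
pole (s+200): 200 + j368 → |·| = √(200²+368²) = √175424 ≈ 418.84, ∠ = arctan(368/200) ≈ 61.48°
|H| = 5 / 1.5426e+05 ≈ 3.2413e-05

3.24e-05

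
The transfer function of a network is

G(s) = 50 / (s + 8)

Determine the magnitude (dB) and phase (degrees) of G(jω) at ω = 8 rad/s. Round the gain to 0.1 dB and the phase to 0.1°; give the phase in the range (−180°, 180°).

Substitute s = j8:
Numerator: 50 = 50 + j0
Denominator: (j8) + 8 = 8 + j8
|N| = √(50² + 0²) ≈ 50, ∠N ≈ 0.00°
|D| = √(8² + 8²) ≈ 11.314, ∠D ≈ 45.00°
|G| = 50 / 11.314 ≈ 4.4193
Gain = 20 log₁₀(4.4193) ≈ 12.91 dB
∠G = 0.00° − 45.00° = -45.00°

12.9 dB, -45.0°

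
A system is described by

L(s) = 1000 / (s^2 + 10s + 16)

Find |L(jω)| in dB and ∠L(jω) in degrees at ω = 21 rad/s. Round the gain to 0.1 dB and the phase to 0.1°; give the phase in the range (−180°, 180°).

6.5 dB, -153.7°

Substitute s = j21:
Numerator: 1000 = 1000 + j0
Denominator: (j21)^2 + 10(j21) + 16 = -425 + j210
|N| = √(1000² + 0²) ≈ 1000, ∠N ≈ 0.00°
|D| = √(425² + 210²) ≈ 474.05, ∠D ≈ 153.71°
|L| = 1000 / 474.05 ≈ 2.1095
Gain = 20 log₁₀(2.1095) ≈ 6.48 dB
∠L = 0.00° − 153.71° = -153.71°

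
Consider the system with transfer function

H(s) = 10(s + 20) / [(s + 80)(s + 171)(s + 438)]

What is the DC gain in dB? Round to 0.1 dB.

-89.5 dB

H(0) = 10·20 / (80·171·438) ≈ 3.3379e-05
20 log₁₀(3.3379e-05) ≈ -89.53 dB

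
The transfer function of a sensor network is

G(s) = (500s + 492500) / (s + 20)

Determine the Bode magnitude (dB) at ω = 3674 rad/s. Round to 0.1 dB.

54.3 dB

Substitute s = j3674:
Numerator: 500(j3674) + 492500 = 492500 + j1837000
Denominator: (j3674) + 20 = 20 + j3674
|N| = √(492500² + 1837000²) ≈ 1.9019e+06, ∠N ≈ 74.99°
|D| = √(20² + 3674²) ≈ 3674.1, ∠D ≈ 89.69°
|G| = 1.9019e+06 / 3674.1 ≈ 517.65
Gain = 20 log₁₀(517.65) ≈ 54.28 dB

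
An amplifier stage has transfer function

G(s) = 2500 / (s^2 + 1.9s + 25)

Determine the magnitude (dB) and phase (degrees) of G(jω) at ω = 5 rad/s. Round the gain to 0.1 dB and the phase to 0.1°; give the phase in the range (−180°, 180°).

48.4 dB, -90.0°

At s = jω = j5:
quadratic: (j5)² + 1.9·j5 + 25 = 0 + j9.5 → |·| ≈ 9.5, ∠ ≈ 90.00°
|G| = 2500 / 9.5 ≈ 263.16
Gain = 20 log₁₀(263.16) ≈ 48.40 dB
∠G = 0.00° − 90.00° = -90.00°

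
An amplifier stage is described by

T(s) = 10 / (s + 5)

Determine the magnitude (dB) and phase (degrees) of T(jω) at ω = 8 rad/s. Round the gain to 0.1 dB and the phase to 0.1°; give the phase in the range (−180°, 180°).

0.5 dB, -58.0°

At s = jω = j8:
pole (s+5): 5 + j8 → |·| = √(5²+8²) = √89 ≈ 9.434, ∠ = arctan(8/5) ≈ 57.99°
|T| = 10 / 9.434 ≈ 1.06
Gain = 20 log₁₀(1.06) ≈ 0.51 dB
∠T = 0.00° − 57.99° = -57.99°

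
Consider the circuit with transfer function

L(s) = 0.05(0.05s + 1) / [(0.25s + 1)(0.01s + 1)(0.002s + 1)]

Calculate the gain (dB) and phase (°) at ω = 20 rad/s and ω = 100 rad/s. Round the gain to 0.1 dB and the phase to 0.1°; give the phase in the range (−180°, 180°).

At ω = 20 rad/s:
zero (1 + j20·0.05) = 1 + j1 → |·| ≈ 1.4142, ∠ ≈ 45.00°
pole (1 + j20·0.25) = 1 + j5 → |·| ≈ 5.099, ∠ ≈ 78.69°
pole (1 + j20·0.01) = 1 + j0.2 → |·| ≈ 1.0198, ∠ ≈ 11.31°
pole (1 + j20·0.002) = 1 + j0.04 → |·| ≈ 1.0008, ∠ ≈ 2.29°
|L| = 0.05 · 1.4142 / (5.099 · 1.0198 · 1.0008) ≈ 0.013587
Gain = 20 log₁₀(0.013587) ≈ -37.34 dB
∠L = (45.00°) − (78.69° + 11.31° + 2.29°) = -47.29°

At ω = 100 rad/s:
zero (1 + j100·0.05) = 1 + j5 → |·| ≈ 5.099, ∠ ≈ 78.69°
pole (1 + j100·0.25) = 1 + j25 → |·| ≈ 25.02, ∠ ≈ 87.71°
pole (1 + j100·0.01) = 1 + j1 → |·| ≈ 1.4142, ∠ ≈ 45.00°
pole (1 + j100·0.002) = 1 + j0.2 → |·| ≈ 1.0198, ∠ ≈ 11.31°
|L| = 0.05 · 5.099 / (25.02 · 1.4142 · 1.0198) ≈ 0.0070655
Gain = 20 log₁₀(0.0070655) ≈ -43.02 dB
∠L = (78.69°) − (87.71° + 45.00° + 11.31°) = -65.33°

ω = 20: -37.3 dB, -47.3°; ω = 100: -43.0 dB, -65.3°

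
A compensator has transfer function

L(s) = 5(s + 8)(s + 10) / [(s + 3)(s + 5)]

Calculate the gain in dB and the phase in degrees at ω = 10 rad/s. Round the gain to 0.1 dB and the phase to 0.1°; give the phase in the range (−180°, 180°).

At s = jω = j10:
zero (s+8): 8 + j10 → |·| = √(8²+10²) = √164 ≈ 12.806, ∠ = arctan(10/8) ≈ 51.34°
zero (s+10): 10 + j10 → |·| = √(10²+10²) = √200 ≈ 14.142, ∠ = arctan(10/10) ≈ 45.00°
pole (s+3): 3 + j10 → |·| = √(3²+10²) = √109 ≈ 10.44, ∠ = arctan(10/3) ≈ 73.30°
pole (s+5): 5 + j10 → |·| = √(5²+10²) = √125 ≈ 11.18, ∠ = arctan(10/5) ≈ 63.43°
|L| = 5 · 181.1 / 116.72 ≈ 7.7579
Gain = 20 log₁₀(7.7579) ≈ 17.79 dB
∠L = 96.34° − 136.73° = -40.39°

17.8 dB, -40.4°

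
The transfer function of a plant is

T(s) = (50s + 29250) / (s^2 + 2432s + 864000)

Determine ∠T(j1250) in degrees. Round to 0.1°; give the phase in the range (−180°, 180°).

-38.0°

Substitute s = j1250:
Numerator: 50(j1250) + 29250 = 29250 + j62500
Denominator: (j1250)^2 + 2432(j1250) + 864000 = -698500 + j3040000
|N| = √(29250² + 62500²) ≈ 69006, ∠N ≈ 64.92°
|D| = √(698500² + 3040000²) ≈ 3.1192e+06, ∠D ≈ 102.94°
∠T = 64.92° − 102.94° = -38.02°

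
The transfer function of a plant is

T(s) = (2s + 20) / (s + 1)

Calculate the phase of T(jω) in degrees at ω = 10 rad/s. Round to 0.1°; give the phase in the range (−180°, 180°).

-39.3°

Substitute s = j10:
Numerator: 2(j10) + 20 = 20 + j20
Denominator: (j10) + 1 = 1 + j10
|N| = √(20² + 20²) ≈ 28.284, ∠N ≈ 45.00°
|D| = √(1² + 10²) ≈ 10.05, ∠D ≈ 84.29°
∠T = 45.00° − 84.29° = -39.29°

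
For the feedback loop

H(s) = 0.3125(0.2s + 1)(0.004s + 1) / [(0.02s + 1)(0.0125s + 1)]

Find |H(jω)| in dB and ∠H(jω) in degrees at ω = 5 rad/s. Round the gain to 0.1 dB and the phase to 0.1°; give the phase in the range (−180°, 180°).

-7.2 dB, 36.9°

At ω = 5 rad/s:
zero (1 + j5·0.2) = 1 + j1 → |·| ≈ 1.4142, ∠ ≈ 45.00°
zero (1 + j5·0.004) = 1 + j0.02 → |·| ≈ 1.0002, ∠ ≈ 1.15°
pole (1 + j5·0.02) = 1 + j0.1 → |·| ≈ 1.005, ∠ ≈ 5.71°
pole (1 + j5·0.0125) = 1 + j0.0625 → |·| ≈ 1.002, ∠ ≈ 3.58°
|H| = 0.3125 · 1.4142 · 1.0002 / (1.005 · 1.002) ≈ 0.43895
Gain = 20 log₁₀(0.43895) ≈ -7.15 dB
∠H = (45.00° + 1.15°) − (5.71° + 3.58°) = 36.86°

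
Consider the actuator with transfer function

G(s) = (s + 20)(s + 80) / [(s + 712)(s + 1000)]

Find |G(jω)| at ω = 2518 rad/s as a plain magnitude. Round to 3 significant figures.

At s = jω = j2518:
zero (s+20): 20 + j2518 → |·| = √(20²+2518²) = √6340724 ≈ 2518.1, ∠ = arctan(2518/20) ≈ 89.54°
zero (s+80): 80 + j2518 → |·| = √(80²+2518²) = √6346724 ≈ 2519.3, ∠ = arctan(2518/80) ≈ 88.18°
pole (s+712): 712 + j2518 → |·| = √(712²+2518²) = √6847268 ≈ 2616.7, ∠ = arctan(2518/712) ≈ 74.21°
pole (s+1000): 1000 + j2518 → |·| = √(1000²+2518²) = √7340324 ≈ 2709.3, ∠ = arctan(2518/1000) ≈ 68.34°
|G| = 1 · 6.3438e+06 / 7.0894e+06 ≈ 0.89483

0.895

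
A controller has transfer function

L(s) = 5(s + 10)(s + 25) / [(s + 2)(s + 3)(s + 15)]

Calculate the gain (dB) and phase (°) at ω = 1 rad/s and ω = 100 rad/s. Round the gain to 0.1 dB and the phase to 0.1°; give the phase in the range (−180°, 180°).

ω = 1: 21.5 dB, -40.8°; ω = 100: -25.8 dB, -98.4°

At s = jω = j1:
zero (s+10): 10 + j1 → |·| = √(10²+1²) = √101 ≈ 10.05, ∠ = arctan(1/10) ≈ 5.71°
zero (s+25): 25 + j1 → |·| = √(25²+1²) = √626 ≈ 25.02, ∠ = arctan(1/25) ≈ 2.29°
pole (s+2): 2 + j1 → |·| = √(2²+1²) = √5 ≈ 2.2361, ∠ = arctan(1/2) ≈ 26.57°
pole (s+3): 3 + j1 → |·| = √(3²+1²) = √10 ≈ 3.1623, ∠ = arctan(1/3) ≈ 18.43°
pole (s+15): 15 + j1 → |·| = √(15²+1²) = √226 ≈ 15.033, ∠ = arctan(1/15) ≈ 3.81°
|L| = 5 · 251.45 / 106.3 ≈ 11.827
Gain = 20 log₁₀(11.827) ≈ 21.46 dB
∠L = 8.00° − 48.81° = -40.81°

At s = jω = j100:
zero (s+10): 10 + j100 → |·| = √(10²+100²) = √10100 ≈ 100.5, ∠ = arctan(100/10) ≈ 84.29°
zero (s+25): 25 + j100 → |·| = √(25²+100²) = √10625 ≈ 103.08, ∠ = arctan(100/25) ≈ 75.96°
pole (s+2): 2 + j100 → |·| = √(2²+100²) = √10004 ≈ 100.02, ∠ = arctan(100/2) ≈ 88.85°
pole (s+3): 3 + j100 → |·| = √(3²+100²) = √10009 ≈ 100.04, ∠ = arctan(100/3) ≈ 88.28°
pole (s+15): 15 + j100 → |·| = √(15²+100²) = √10225 ≈ 101.12, ∠ = arctan(100/15) ≈ 81.47°
|L| = 5 · 10360 / 1.0118e+06 ≈ 0.051196
Gain = 20 log₁₀(0.051196) ≈ -25.82 dB
∠L = 160.25° − 258.60° = -98.35°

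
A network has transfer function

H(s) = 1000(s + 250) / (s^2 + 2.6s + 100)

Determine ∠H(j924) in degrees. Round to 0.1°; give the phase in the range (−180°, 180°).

-105.0°

At s = jω = j924:
zero (s+250): 250 + j924 → |·| = √(250²+924²) = √916276 ≈ 957.22, ∠ = arctan(924/250) ≈ 74.86°
quadratic: (j924)² + 2.6·j924 + 100 = -853676 + j2402.4 → |·| ≈ 8.5368e+05, ∠ ≈ 179.84°
∠H = 74.86° − 179.84° = -104.98°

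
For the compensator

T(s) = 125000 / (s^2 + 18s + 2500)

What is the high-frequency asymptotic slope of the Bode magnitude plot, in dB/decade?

-40 dB/decade

Each pole contributes −20 dB/decade at high frequency; each zero contributes +20 dB/decade.
Net: 0 zero(s) − 2 pole(s) → -40 dB/decade.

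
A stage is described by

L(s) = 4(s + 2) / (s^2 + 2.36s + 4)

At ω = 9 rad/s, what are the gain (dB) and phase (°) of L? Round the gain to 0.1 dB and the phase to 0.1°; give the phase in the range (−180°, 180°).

At s = jω = j9:
zero (s+2): 2 + j9 → |·| = √(2²+9²) = √85 ≈ 9.2195, ∠ = arctan(9/2) ≈ 77.47°
quadratic: (j9)² + 2.36·j9 + 4 = -77 + j21.24 → |·| ≈ 79.876, ∠ ≈ 164.58°
|L| = 4 · 9.2195 / 79.876 ≈ 0.46169
Gain = 20 log₁₀(0.46169) ≈ -6.71 dB
∠L = 77.47° − 164.58° = -87.11°

-6.7 dB, -87.1°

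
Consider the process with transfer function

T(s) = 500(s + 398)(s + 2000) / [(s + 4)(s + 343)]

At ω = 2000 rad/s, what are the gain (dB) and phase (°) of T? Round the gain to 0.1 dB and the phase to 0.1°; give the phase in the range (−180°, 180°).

At s = jω = j2000:
zero (s+398): 398 + j2000 → |·| = √(398²+2000²) = √4158404 ≈ 2039.2, ∠ = arctan(2000/398) ≈ 78.75°
zero (s+2000): 2000 + j2000 → |·| = √(2000²+2000²) = √8000000 ≈ 2828.4, ∠ = arctan(2000/2000) ≈ 45.00°
pole (s+4): 4 + j2000 → |·| = √(4²+2000²) = √4000016 ≈ 2000, ∠ = arctan(2000/4) ≈ 89.89°
pole (s+343): 343 + j2000 → |·| = √(343²+2000²) = √4117649 ≈ 2029.2, ∠ = arctan(2000/343) ≈ 80.27°
|T| = 500 · 5.7677e+06 / 4.0584e+06 ≈ 710.59
Gain = 20 log₁₀(710.59) ≈ 57.03 dB
∠T = 123.75° − 170.16° = -46.41°

57.0 dB, -46.4°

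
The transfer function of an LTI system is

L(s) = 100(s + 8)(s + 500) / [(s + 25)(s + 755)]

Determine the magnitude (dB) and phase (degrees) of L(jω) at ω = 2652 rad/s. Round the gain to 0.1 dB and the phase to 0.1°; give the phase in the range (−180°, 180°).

At s = jω = j2652:
zero (s+8): 8 + j2652 → |·| = √(8²+2652²) = √7033168 ≈ 2652, ∠ = arctan(2652/8) ≈ 89.83°
zero (s+500): 500 + j2652 → |·| = √(500²+2652²) = √7283104 ≈ 2698.7, ∠ = arctan(2652/500) ≈ 79.32°
pole (s+25): 25 + j2652 → |·| = √(25²+2652²) = √7033729 ≈ 2652.1, ∠ = arctan(2652/25) ≈ 89.46°
pole (s+755): 755 + j2652 → |·| = √(755²+2652²) = √7603129 ≈ 2757.4, ∠ = arctan(2652/755) ≈ 74.11°
|L| = 100 · 7.157e+06 / 7.3129e+06 ≈ 97.868
Gain = 20 log₁₀(97.868) ≈ 39.81 dB
∠L = 169.15° − 163.57° = 5.58°

39.8 dB, 5.6°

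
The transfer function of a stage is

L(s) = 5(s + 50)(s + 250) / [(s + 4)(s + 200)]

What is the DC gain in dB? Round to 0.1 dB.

L(0) = 5·50·250 / (4·200) = 78.125
20 log₁₀(78.125) ≈ 37.86 dB

37.9 dB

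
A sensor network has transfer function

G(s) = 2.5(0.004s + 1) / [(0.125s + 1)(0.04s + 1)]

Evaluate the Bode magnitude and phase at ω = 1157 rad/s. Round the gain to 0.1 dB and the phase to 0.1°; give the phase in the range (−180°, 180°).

At ω = 1157 rad/s:
zero (1 + j1157·0.004) = 1 + j4.628 → |·| ≈ 4.7348, ∠ ≈ 77.81°
pole (1 + j1157·0.125) = 1 + j144.625 → |·| ≈ 144.63, ∠ ≈ 89.60°
pole (1 + j1157·0.04) = 1 + j46.28 → |·| ≈ 46.291, ∠ ≈ 88.76°
|G| = 2.5 · 4.7348 / (144.63 · 46.291) ≈ 0.001768
Gain = 20 log₁₀(0.001768) ≈ -55.05 dB
∠G = (77.81°) − (89.60° + 88.76°) = -100.55°

-55.1 dB, -100.6°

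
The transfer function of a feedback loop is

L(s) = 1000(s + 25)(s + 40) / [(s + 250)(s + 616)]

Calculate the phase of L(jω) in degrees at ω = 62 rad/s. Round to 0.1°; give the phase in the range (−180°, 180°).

105.5°

At s = jω = j62:
zero (s+25): 25 + j62 → |·| = √(25²+62²) = √4469 ≈ 66.851, ∠ = arctan(62/25) ≈ 68.04°
zero (s+40): 40 + j62 → |·| = √(40²+62²) = √5444 ≈ 73.783, ∠ = arctan(62/40) ≈ 57.17°
pole (s+250): 250 + j62 → |·| = √(250²+62²) = √66344 ≈ 257.57, ∠ = arctan(62/250) ≈ 13.93°
pole (s+616): 616 + j62 → |·| = √(616²+62²) = √383300 ≈ 619.11, ∠ = arctan(62/616) ≈ 5.75°
∠L = 125.21° − 19.68° = 105.53°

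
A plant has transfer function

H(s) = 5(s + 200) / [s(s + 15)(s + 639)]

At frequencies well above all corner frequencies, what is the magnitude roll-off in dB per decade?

Each pole contributes −20 dB/decade at high frequency; each zero contributes +20 dB/decade.
Net: 1 zero(s) − 3 pole(s) → -40 dB/decade.

-40 dB/decade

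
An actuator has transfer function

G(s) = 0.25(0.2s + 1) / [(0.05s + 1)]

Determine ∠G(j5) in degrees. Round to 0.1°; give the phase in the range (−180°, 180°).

At ω = 5 rad/s:
zero (1 + j5·0.2) = 1 + j1 → |·| ≈ 1.4142, ∠ ≈ 45.00°
pole (1 + j5·0.05) = 1 + j0.25 → |·| ≈ 1.0308, ∠ ≈ 14.04°
∠G = (45.00°) − (14.04°) = 30.96°

31.0°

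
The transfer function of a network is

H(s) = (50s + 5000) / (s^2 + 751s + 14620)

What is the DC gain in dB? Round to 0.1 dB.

H(0) = 5000 / 14620 ≈ 0.342
20 log₁₀(0.342) ≈ -9.32 dB

-9.3 dB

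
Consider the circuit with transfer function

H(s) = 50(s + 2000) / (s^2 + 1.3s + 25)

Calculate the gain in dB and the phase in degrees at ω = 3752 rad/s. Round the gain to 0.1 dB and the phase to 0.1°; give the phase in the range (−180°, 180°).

At s = jω = j3752:
zero (s+2000): 2000 + j3752 → |·| = √(2000²+3752²) = √18077504 ≈ 4251.8, ∠ = arctan(3752/2000) ≈ 61.94°
quadratic: (j3752)² + 1.3·j3752 + 25 = -14077479 + j4877.6 → |·| ≈ 1.4077e+07, ∠ ≈ 179.98°
|H| = 50 · 4251.8 / 1.4077e+07 ≈ 0.015102
Gain = 20 log₁₀(0.015102) ≈ -36.42 dB
∠H = 61.94° − 179.98° = -118.04°

-36.4 dB, -118.0°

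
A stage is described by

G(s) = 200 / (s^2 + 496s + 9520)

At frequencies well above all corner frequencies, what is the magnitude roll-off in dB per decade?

Each pole contributes −20 dB/decade at high frequency; each zero contributes +20 dB/decade.
Net: 0 zero(s) − 2 pole(s) → -40 dB/decade.

-40 dB/decade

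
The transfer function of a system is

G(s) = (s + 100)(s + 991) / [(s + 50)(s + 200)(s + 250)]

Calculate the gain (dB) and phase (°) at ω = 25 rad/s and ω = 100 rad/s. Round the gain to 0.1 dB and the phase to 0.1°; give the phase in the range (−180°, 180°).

At s = jω = j25:
zero (s+100): 100 + j25 → |·| = √(100²+25²) = √10625 ≈ 103.08, ∠ = arctan(25/100) ≈ 14.04°
zero (s+991): 991 + j25 → |·| = √(991²+25²) = √982706 ≈ 991.32, ∠ = arctan(25/991) ≈ 1.45°
pole (s+50): 50 + j25 → |·| = √(50²+25²) = √3125 ≈ 55.902, ∠ = arctan(25/50) ≈ 26.57°
pole (s+200): 200 + j25 → |·| = √(200²+25²) = √40625 ≈ 201.56, ∠ = arctan(25/200) ≈ 7.13°
pole (s+250): 250 + j25 → |·| = √(250²+25²) = √63125 ≈ 251.25, ∠ = arctan(25/250) ≈ 5.71°
|G| = 1 · 1.0219e+05 / 2.831e+06 ≈ 0.036097
Gain = 20 log₁₀(0.036097) ≈ -28.85 dB
∠G = 15.49° − 39.41° = -23.92°

At s = jω = j100:
zero (s+100): 100 + j100 → |·| = √(100²+100²) = √20000 ≈ 141.42, ∠ = arctan(100/100) ≈ 45.00°
zero (s+991): 991 + j100 → |·| = √(991²+100²) = √992081 ≈ 996.03, ∠ = arctan(100/991) ≈ 5.76°
pole (s+50): 50 + j100 → |·| = √(50²+100²) = √12500 ≈ 111.8, ∠ = arctan(100/50) ≈ 63.43°
pole (s+200): 200 + j100 → |·| = √(200²+100²) = √50000 ≈ 223.61, ∠ = arctan(100/200) ≈ 26.57°
pole (s+250): 250 + j100 → |·| = √(250²+100²) = √72500 ≈ 269.26, ∠ = arctan(100/250) ≈ 21.80°
|G| = 1 · 1.4086e+05 / 6.7314e+06 ≈ 0.020926
Gain = 20 log₁₀(0.020926) ≈ -33.59 dB
∠G = 50.76° − 111.80° = -61.04°

ω = 25: -28.9 dB, -23.9°; ω = 100: -33.6 dB, -61.0°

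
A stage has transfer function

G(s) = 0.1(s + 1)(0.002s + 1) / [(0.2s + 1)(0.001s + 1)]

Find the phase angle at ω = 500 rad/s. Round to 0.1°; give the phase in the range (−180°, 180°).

18.9°

At ω = 500 rad/s:
zero (1 + j500·1) = 1 + j500 → |·| ≈ 500, ∠ ≈ 89.89°
zero (1 + j500·0.002) = 1 + j1 → |·| ≈ 1.4142, ∠ ≈ 45.00°
pole (1 + j500·0.2) = 1 + j100 → |·| ≈ 100, ∠ ≈ 89.43°
pole (1 + j500·0.001) = 1 + j0.5 → |·| ≈ 1.118, ∠ ≈ 26.57°
∠G = (89.89° + 45.00°) − (89.43° + 26.57°) = 18.89°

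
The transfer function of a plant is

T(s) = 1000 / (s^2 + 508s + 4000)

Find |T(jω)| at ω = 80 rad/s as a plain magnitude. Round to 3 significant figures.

0.0246

Substitute s = j80:
Numerator: 1000 = 1000 + j0
Denominator: (j80)^2 + 508(j80) + 4000 = -2400 + j40640
|N| = √(1000² + 0²) ≈ 1000, ∠N ≈ 0.00°
|D| = √(2400² + 40640²) ≈ 40711, ∠D ≈ 93.38°
|T| = 1000 / 40711 ≈ 0.024563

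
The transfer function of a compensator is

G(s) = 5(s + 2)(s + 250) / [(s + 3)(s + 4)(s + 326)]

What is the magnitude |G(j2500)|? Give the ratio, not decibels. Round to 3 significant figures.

0.00199

At s = jω = j2500:
zero (s+2): 2 + j2500 → |·| = √(2²+2500²) = √6250004 ≈ 2500, ∠ = arctan(2500/2) ≈ 89.95°
zero (s+250): 250 + j2500 → |·| = √(250²+2500²) = √6312500 ≈ 2512.5, ∠ = arctan(2500/250) ≈ 84.29°
pole (s+3): 3 + j2500 → |·| = √(3²+2500²) = √6250009 ≈ 2500, ∠ = arctan(2500/3) ≈ 89.93°
pole (s+4): 4 + j2500 → |·| = √(4²+2500²) = √6250016 ≈ 2500, ∠ = arctan(2500/4) ≈ 89.91°
pole (s+326): 326 + j2500 → |·| = √(326²+2500²) = √6356276 ≈ 2521.2, ∠ = arctan(2500/326) ≈ 82.57°
|G| = 5 · 6.2812e+06 / 1.5757e+10 ≈ 0.0019931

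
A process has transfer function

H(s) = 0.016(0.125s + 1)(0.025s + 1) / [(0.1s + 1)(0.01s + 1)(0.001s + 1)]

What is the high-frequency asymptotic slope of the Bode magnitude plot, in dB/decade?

-20 dB/decade

Each pole contributes −20 dB/decade at high frequency; each zero contributes +20 dB/decade.
Net: 2 zero(s) − 3 pole(s) → -20 dB/decade.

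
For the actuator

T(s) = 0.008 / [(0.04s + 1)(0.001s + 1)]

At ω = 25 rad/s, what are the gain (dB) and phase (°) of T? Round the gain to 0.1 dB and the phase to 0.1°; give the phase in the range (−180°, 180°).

-45.0 dB, -46.4°

At ω = 25 rad/s:
pole (1 + j25·0.04) = 1 + j1 → |·| ≈ 1.4142, ∠ ≈ 45.00°
pole (1 + j25·0.001) = 1 + j0.025 → |·| ≈ 1.0003, ∠ ≈ 1.43°
|T| = 0.008 · 1 / (1.4142 · 1.0003) ≈ 0.0056552
Gain = 20 log₁₀(0.0056552) ≈ -44.95 dB
∠T = (0°) − (45.00° + 1.43°) = -46.43°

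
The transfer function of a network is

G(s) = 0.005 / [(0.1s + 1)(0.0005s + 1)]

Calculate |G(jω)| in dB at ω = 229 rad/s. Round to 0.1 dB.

-73.3 dB

At ω = 229 rad/s:
pole (1 + j229·0.1) = 1 + j22.9 → |·| ≈ 22.922, ∠ ≈ 87.50°
pole (1 + j229·0.0005) = 1 + j0.1145 → |·| ≈ 1.0065, ∠ ≈ 6.53°
|G| = 0.005 · 1 / (22.922 · 1.0065) ≈ 0.00021672
Gain = 20 log₁₀(0.00021672) ≈ -73.28 dB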